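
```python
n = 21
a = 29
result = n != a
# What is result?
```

Trace:
`n = 21` → n = 21
`a = 29` → a = 29
`result = n != a` → result = True
So result = True

Answer: True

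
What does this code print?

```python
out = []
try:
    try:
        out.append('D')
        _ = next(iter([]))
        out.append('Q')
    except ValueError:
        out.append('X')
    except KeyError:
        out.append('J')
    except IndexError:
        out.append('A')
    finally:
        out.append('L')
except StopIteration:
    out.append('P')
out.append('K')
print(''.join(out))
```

Execution trace: 'D' (inner try body) → 'L' (inner finally) → 'P' (outer except StopIteration) → 'K' (after the try/except). Output: DLPK

Answer: DLPK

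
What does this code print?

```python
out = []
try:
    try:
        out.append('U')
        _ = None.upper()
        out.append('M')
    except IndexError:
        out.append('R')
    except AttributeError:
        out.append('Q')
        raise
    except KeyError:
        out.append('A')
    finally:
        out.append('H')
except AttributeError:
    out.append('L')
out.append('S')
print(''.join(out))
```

Execution trace: 'U' (try body) → 'Q' (except AttributeError) → 'H' (finally) → 'L' (outer except AttributeError) → 'S' (after the try/except). Output: UQHLS

Answer: UQHLS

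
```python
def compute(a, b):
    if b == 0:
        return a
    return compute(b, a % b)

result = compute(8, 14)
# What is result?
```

compute(8, 14) -> compute(14, 8) -> compute(8, 6) -> compute(6, 2) -> compute(2, 0) -> 2

Answer: 2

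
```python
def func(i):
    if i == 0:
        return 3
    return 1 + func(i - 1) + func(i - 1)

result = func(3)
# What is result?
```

func(i) = 1 + 2·func(i-1), func(0)=3. Closed form: (3+1)·2^3 - 1 = 31.

Answer: 31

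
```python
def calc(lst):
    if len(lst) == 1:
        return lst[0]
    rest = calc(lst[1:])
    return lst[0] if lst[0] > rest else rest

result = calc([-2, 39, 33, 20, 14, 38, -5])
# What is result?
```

Recursive max over [-2, 39, 33, 20, 14, 38, -5] = 39

Answer: 39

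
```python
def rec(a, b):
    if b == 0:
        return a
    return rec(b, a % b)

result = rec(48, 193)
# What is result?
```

rec(48, 193) -> rec(193, 48) -> rec(48, 1) -> rec(1, 0) -> 1

Answer: 1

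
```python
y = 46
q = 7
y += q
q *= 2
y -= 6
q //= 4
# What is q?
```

Trace:
`y = 46` → y = 46
`q = 7` → q = 7
`y += q` → y = 53
`q *= 2` → q = 14
`y -= 6` → y = 47
`q //= 4` → q = 3
So q = 3

Answer: 3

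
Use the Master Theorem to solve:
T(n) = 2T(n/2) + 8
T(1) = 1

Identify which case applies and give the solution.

a=2, b=2, f(n)=8. log_2(2) = 1. Since c=0 < 1, Case 1 applies: T(n) = Θ(n^log_b(a)) = O(n).

Answer: O(n) - Case 1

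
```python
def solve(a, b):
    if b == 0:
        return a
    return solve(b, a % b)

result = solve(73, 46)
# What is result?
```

solve(73, 46) -> solve(46, 27) -> solve(27, 19) -> solve(19, 8) -> solve(8, 3) -> solve(3, 2) -> solve(2, 1) -> solve(1, 0) -> 1

Answer: 1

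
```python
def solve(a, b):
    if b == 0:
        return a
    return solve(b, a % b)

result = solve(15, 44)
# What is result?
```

solve(15, 44) -> solve(44, 15) -> solve(15, 14) -> solve(14, 1) -> solve(1, 0) -> 1

Answer: 1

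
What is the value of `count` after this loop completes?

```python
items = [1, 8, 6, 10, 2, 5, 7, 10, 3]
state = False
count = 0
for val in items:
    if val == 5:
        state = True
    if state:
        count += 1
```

Count elements after first 5 in [1, 8, 6, 10, 2, 5, 7, 10, 3]
`count` takes the values: 0 → 1 → 2 → 3 → 4

Answer: 4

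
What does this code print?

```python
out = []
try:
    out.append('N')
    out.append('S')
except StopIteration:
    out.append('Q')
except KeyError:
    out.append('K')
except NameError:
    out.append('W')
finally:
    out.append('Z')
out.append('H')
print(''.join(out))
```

Execution trace: 'N' (try body) → 'S' (try body, no exception) → 'Z' (finally) → 'H' (after the try/except). Output: NSZH

Answer: NSZH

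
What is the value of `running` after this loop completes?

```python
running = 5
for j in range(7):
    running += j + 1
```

Start at 5, add 1 to 7 = 33
`running` takes the values: 5 → 6 → 8 → 11 → 15 → 20 → 26 → 33

Answer: 33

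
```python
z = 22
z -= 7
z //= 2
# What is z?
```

Trace:
`z = 22` → z = 22
`z -= 7` → z = 15
`z //= 2` → z = 7
So z = 7

Answer: 7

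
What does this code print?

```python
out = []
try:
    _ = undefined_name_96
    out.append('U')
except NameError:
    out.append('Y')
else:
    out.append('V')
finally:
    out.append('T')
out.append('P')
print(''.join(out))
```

Execution trace: 'Y' (except NameError) → 'T' (finally) → 'P' (after the try/except). Output: YTP

Answer: YTP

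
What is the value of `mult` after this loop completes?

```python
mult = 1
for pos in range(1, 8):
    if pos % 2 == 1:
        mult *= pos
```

Product of odd numbers 1 to 7
`mult` takes the values: 1 → 3 → 15 → 105

Answer: 105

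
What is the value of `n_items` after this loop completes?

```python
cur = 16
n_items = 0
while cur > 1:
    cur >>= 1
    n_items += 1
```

Count right shifts until 1
`n_items` takes the values: 0 → 1 → 2 → 3 → 4

Answer: 4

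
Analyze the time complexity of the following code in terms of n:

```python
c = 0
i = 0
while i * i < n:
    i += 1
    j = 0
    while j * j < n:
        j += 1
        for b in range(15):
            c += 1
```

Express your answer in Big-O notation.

Each loop level contributes: √n × √n × 1. Multiplying the contributions gives O(n).

Answer: O(n)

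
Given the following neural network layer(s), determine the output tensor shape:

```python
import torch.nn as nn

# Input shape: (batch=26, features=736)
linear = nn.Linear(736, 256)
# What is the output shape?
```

Input: (26, 736) -> Output: (26, 256)

Answer: (26, 256)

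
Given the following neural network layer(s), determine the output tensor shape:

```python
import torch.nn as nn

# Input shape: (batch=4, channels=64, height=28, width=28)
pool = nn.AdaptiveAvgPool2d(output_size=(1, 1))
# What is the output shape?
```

Input: (4, 64, 28, 28) -> Output: (4, 64, 1, 1)

Answer: (4, 64, 1, 1)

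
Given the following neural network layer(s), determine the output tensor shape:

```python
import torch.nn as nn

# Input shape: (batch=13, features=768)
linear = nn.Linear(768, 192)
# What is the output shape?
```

Input: (13, 768) -> Output: (13, 192)

Answer: (13, 192)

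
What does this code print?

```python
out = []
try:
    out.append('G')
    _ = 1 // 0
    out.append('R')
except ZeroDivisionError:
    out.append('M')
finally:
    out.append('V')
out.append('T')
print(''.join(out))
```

Execution trace: 'G' (try body) → 'M' (except ZeroDivisionError) → 'V' (finally) → 'T' (after the try/except). Output: GMVT

Answer: GMVT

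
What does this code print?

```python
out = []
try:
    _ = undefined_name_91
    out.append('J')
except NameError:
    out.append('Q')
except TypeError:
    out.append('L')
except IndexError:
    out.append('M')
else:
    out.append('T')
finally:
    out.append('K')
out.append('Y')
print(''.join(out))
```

Execution trace: 'Q' (except NameError) → 'K' (finally) → 'Y' (after the try/except). Output: QKY

Answer: QKY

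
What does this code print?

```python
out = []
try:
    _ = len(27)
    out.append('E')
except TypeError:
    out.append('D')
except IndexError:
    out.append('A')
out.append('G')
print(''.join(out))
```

Execution trace: 'D' (except TypeError) → 'G' (after the try/except). Output: DG

Answer: DG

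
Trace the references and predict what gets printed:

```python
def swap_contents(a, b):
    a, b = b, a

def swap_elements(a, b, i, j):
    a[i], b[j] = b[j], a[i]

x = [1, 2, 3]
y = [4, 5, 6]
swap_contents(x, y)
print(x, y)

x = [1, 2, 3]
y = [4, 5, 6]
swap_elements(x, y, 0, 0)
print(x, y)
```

Key concept: parameter rebinding vs mutation.
Step by step:
`x = [1, 2, 3]` → x = [1, 2, 3]
`y = [4, 5, 6]` → y = [4, 5, 6]
`swap_contents(x, y)` → no visible change to tracked variables
`print(x, y)` → prints [1, 2, 3] [4, 5, 6]
`x = [1, 2, 3]` → x = [1, 2, 3]
`y = [4, 5, 6]` → y = [4, 5, 6]
`swap_elements(x, y, 0, 0)` → x = [4, 2, 3]; y = [1, 5, 6]
`print(x, y)` → prints [4, 2, 3] [1, 5, 6]

Answer:
[1, 2, 3] [4, 5, 6]
[4, 2, 3] [1, 5, 6]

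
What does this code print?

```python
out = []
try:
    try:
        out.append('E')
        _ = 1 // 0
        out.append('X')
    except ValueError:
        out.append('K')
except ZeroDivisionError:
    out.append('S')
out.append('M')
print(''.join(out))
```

Execution trace: 'E' (try body) → 'S' (outer except ZeroDivisionError) → 'M' (after the try/except). Output: ESM

Answer: ESM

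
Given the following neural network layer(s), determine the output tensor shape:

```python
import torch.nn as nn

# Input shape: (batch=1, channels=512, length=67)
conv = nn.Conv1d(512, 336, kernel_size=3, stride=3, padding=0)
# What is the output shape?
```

Input: (1, 512, 67) -> Output: (1, 336, 22)

Answer: (1, 336, 22)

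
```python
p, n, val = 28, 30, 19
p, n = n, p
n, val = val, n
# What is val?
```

Trace:
`p, n, val = 28, 30, 19` → p = 28; n = 30; val = 19
`p, n = n, p` → p = 30; n = 28
`n, val = val, n` → n = 19; val = 28
So val = 28

Answer: 28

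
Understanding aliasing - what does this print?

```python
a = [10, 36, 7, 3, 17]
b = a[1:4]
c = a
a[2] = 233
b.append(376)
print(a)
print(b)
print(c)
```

Key concept: slice vs alias.
Step by step:
`a = [10, 36, 7, 3, 17]` → a = [10, 36, 7, 3, 17]
`b = a[1:4]` → b = [36, 7, 3]
`c = a` → c = [10, 36, 7, 3, 17] (same object as a)
`a[2] = 233` → a = [10, 36, 233, 3, 17] (same object as c); c = [10, 36, 233, 3, 17] (same object as a)
`b.append(376)` → b = [36, 7, 3, 376]
`print(a)` → prints [10, 36, 233, 3, 17]
`print(b)` → prints [36, 7, 3, 376]
`print(c)` → prints [10, 36, 233, 3, 17]

Answer:
[10, 36, 233, 3, 17]
[36, 7, 3, 376]
[10, 36, 233, 3, 17]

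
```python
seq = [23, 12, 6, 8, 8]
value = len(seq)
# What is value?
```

Trace:
`seq = [23, 12, 6, 8, 8]` → seq = [23, 12, 6, 8, 8]
`value = len(seq)` → value = 5
So value = 5

Answer: 5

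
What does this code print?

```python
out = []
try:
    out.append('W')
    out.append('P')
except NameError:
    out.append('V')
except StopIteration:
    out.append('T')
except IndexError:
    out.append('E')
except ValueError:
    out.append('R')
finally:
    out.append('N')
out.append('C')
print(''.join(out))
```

Execution trace: 'W' (try body) → 'P' (try body, no exception) → 'N' (finally) → 'C' (after the try/except). Output: WPNC

Answer: WPNC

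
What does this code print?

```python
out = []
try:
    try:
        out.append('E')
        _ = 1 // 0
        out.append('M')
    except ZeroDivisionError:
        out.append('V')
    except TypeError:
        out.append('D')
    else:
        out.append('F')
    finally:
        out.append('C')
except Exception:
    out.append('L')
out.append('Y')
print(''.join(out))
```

Execution trace: 'E' (inner try body) → 'V' (inner except ZeroDivisionError) → 'C' (inner finally) → 'Y' (after the try/except). Output: EVCY

Answer: EVCY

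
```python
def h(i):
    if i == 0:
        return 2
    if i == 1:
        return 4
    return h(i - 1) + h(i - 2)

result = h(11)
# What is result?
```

Build up from base cases: h(0)=2, h(1)=4, h(2)=6, h(3)=10, h(4)=16, h(5)=26, h(6)=42, ..., h(11)=466

Answer: 466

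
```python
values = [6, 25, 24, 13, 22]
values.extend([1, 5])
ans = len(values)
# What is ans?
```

Trace:
`values = [6, 25, 24, 13, 22]` → values = [6, 25, 24, 13, 22]
`values.extend([1, 5])` → values = [6, 25, 24, 13, 22, 1, 5]
`ans = len(values)` → ans = 7
So ans = 7

Answer: 7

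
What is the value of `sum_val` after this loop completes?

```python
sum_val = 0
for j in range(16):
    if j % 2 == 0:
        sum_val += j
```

Sum of even numbers 0 to 15
`sum_val` takes the values: 0 → 2 → 6 → 12 → 20 → 30 → 42 → 56

Answer: 56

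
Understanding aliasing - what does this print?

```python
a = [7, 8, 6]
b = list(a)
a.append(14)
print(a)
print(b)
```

Key concept: list() constructor creates copy.
Step by step:
`a = [7, 8, 6]` → a = [7, 8, 6]
`b = list(a)` → b = [7, 8, 6]
`a.append(14)` → a = [7, 8, 6, 14]
`print(a)` → prints [7, 8, 6, 14]
`print(b)` → prints [7, 8, 6]

Answer:
[7, 8, 6, 14]
[7, 8, 6]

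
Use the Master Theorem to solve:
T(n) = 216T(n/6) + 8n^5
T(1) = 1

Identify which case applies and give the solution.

a=216, b=6, f(n)=8n^5. log_6(216) = 3. Since c=5 > 3 and the regularity condition holds (216(n/6)^5 = (216/6^5)n^5 with 216/6^5 < 1), Case 3 applies: T(n) = Θ(f(n)) = O(n^5).

Answer: O(n^5) - Case 3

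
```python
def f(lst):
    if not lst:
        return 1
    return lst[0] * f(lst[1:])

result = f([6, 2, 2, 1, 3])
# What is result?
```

Product over [6, 2, 2, 1, 3] = 6 * 2 * 2 * 1 * 3 = 72

Answer: 72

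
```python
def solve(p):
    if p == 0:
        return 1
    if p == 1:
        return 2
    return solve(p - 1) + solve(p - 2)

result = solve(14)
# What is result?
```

Build up from base cases: solve(0)=1, solve(1)=2, solve(2)=3, solve(3)=5, solve(4)=8, solve(5)=13, solve(6)=21, ..., solve(14)=987

Answer: 987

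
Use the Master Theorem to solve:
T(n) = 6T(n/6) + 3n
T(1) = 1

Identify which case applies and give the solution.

a=6, b=6, f(n)=3n. log_6(6) = 1. Since c=1 = 1, Case 2 applies: T(n) = Θ(n^log_b(a) · log n) = O(n log n).

Answer: O(n log n) - Case 2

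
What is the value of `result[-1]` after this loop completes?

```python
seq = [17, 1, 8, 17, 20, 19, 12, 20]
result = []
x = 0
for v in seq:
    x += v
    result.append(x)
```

Cumulative sum ends at 114
`result` takes the values: [] → [17] → [17, 18] → [17, 18, 26] → [17, 18, 26, 43] → [17, 18, 26, 43, 63] → [17, 18, 26, 43, 63, 82] → [17, 18, 26, 43, 63, 82, 94] → [17, 18, 26, 43, 63, 82, 94, 114]
So `result[-1]` = 114

Answer: 114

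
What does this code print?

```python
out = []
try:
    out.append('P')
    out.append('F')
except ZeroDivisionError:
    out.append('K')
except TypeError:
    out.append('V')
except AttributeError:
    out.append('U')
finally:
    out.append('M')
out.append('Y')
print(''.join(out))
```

Execution trace: 'P' (try body) → 'F' (try body, no exception) → 'M' (finally) → 'Y' (after the try/except). Output: PFMY

Answer: PFMY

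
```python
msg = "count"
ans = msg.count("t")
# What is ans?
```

Trace:
`msg = "count"` → msg = 'count'
`ans = msg.count("t")` → ans = 1
So ans = 1

Answer: 1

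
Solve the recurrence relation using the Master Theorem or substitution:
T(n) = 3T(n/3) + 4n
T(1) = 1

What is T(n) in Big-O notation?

By Master Theorem: a=3, b=3, f(n)=4n. Since log_3(3) = 1 and f(n) = Θ(n^1), Case 2 applies. T(n) = O(n log n).

Answer: O(n log n)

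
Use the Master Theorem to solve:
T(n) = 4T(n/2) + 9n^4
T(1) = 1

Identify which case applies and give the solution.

a=4, b=2, f(n)=9n^4. log_2(4) = 2. Since c=4 > 2 and the regularity condition holds (4(n/2)^4 = (4/2^4)n^4 with 4/2^4 < 1), Case 3 applies: T(n) = Θ(f(n)) = O(n^4).

Answer: O(n^4) - Case 3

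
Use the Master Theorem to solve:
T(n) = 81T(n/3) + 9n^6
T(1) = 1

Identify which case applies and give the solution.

a=81, b=3, f(n)=9n^6. log_3(81) = 4. Since c=6 > 4 and the regularity condition holds (81(n/3)^6 = (81/3^6)n^6 with 81/3^6 < 1), Case 3 applies: T(n) = Θ(f(n)) = O(n^6).

Answer: O(n^6) - Case 3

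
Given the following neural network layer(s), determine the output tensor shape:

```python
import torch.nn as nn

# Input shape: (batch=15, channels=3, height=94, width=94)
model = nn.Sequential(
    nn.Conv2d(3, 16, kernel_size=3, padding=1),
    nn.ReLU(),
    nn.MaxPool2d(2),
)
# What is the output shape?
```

Input: (15, 3, 94, 94) -> after Conv2d: (15, 16, 94, 94) -> after ReLU: (15, 16, 94, 94) -> Output: (15, 16, 47, 47)

Answer: (15, 16, 47, 47)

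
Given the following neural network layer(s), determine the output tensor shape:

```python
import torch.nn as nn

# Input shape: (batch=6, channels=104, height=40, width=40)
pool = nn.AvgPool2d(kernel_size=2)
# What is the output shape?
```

Input: (6, 104, 40, 40) -> Output: (6, 104, 20, 20)

Answer: (6, 104, 20, 20)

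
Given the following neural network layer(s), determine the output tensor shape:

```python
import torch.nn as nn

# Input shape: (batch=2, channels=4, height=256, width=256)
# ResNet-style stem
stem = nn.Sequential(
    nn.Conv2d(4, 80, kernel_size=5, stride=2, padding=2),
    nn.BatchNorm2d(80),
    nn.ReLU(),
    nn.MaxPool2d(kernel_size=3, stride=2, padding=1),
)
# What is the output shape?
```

Input: (2, 4, 256, 256) -> after Conv2d 5x5 stride=2: (2, 80, 128, 128) -> Output: (2, 80, 64, 64)

Answer: (2, 80, 64, 64)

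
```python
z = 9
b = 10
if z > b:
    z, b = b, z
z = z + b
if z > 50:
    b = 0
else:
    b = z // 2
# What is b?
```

Trace:
`z = 9` → z = 9
`b = 10` → b = 10
`if z > b: ...` → z > b is False → no variable changes
`z = z + b` → z = 19
`if z > 50: ...` → z > 50 is False, take else branch → b = 9
So b = 9

Answer: 9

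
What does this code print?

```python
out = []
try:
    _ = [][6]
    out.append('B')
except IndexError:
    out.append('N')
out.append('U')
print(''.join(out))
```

Execution trace: 'N' (except IndexError) → 'U' (after the try/except). Output: NU

Answer: NU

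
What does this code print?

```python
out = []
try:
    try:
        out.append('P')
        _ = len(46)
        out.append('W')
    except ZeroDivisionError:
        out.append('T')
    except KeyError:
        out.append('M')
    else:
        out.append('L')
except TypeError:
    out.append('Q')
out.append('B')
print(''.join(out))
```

Execution trace: 'P' (try body) → 'Q' (outer except TypeError) → 'B' (after the try/except). Output: PQB

Answer: PQB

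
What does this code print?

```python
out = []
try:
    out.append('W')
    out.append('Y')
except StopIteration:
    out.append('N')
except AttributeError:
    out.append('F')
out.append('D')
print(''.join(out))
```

Execution trace: 'W' (try body) → 'Y' (try body, no exception) → 'D' (after the try/except). Output: WYD

Answer: WYD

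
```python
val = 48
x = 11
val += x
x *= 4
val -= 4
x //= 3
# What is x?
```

Trace:
`val = 48` → val = 48
`x = 11` → x = 11
`val += x` → val = 59
`x *= 4` → x = 44
`val -= 4` → val = 55
`x //= 3` → x = 14
So x = 14

Answer: 14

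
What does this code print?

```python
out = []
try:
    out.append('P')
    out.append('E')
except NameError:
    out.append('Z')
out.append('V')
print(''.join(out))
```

Execution trace: 'P' (try body) → 'E' (try body, no exception) → 'V' (after the try/except). Output: PEV

Answer: PEV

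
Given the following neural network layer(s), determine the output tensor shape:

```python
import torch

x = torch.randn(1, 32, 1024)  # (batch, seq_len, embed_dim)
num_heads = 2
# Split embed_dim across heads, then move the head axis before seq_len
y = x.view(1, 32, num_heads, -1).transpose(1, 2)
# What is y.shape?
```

Input: (1, 32, 1024) -> head_dim = 1024 // 2 = 512; after view: (1, 32, 2, 512) -> after transpose(1, 2): (1, 2, 32, 512) -> Output: (1, 2, 32, 512)

Answer: (1, 2, 32, 512)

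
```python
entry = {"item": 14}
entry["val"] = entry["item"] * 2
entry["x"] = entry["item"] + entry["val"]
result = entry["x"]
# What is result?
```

Trace:
`entry = {"item": 14}` → entry = {'item': 14}
`entry["val"] = entry["item"] * 2` → entry = {'item': 14, 'val': 28}
`entry["x"] = entry["item"] + entry["val"]` → entry = {'item': 14, 'val': 28, 'x': 42}
`result = entry["x"]` → result = 42
So result = 42

Answer: 42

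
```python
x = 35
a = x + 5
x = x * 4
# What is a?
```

Trace:
`x = 35` → x = 35
`a = x + 5` → a = 40
`x = x * 4` → x = 140
So a = 40

Answer: 40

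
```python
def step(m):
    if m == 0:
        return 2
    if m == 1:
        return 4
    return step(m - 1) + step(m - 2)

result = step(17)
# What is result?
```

Build up from base cases: step(0)=2, step(1)=4, step(2)=6, step(3)=10, step(4)=16, step(5)=26, step(6)=42, ..., step(17)=8362

Answer: 8362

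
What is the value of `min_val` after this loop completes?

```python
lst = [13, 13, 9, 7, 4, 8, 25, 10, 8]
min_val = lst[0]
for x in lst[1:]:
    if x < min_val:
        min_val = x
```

Minimum of [13, 13, 9, 7, 4, 8, 25, 10, 8]
`min_val` takes the values: 13 → 9 → 7 → 4

Answer: 4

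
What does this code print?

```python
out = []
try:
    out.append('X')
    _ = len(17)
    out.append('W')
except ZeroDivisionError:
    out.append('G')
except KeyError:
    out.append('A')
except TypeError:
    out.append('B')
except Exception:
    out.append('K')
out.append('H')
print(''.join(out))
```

Execution trace: 'X' (try body) → 'B' (except TypeError) → 'H' (after the try/except). Output: XBH

Answer: XBH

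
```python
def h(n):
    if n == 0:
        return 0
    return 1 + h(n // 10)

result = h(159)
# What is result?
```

Count of digits of 159: 3

Answer: 3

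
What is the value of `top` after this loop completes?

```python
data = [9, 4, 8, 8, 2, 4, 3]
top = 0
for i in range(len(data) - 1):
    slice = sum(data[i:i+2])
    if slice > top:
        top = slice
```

Max sum of 2-element window in [9, 4, 8, 8, 2, 4, 3]
`top` takes the values: 0 → 13 → 16

Answer: 16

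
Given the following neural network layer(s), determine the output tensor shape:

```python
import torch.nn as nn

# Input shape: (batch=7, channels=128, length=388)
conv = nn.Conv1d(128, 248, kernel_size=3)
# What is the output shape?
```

Input: (7, 128, 388) -> Output: (7, 248, 386)

Answer: (7, 248, 386)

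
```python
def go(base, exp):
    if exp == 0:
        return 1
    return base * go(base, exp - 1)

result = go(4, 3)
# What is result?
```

go(4, 3) = 4 * 4 * 4 = 64

Answer: 64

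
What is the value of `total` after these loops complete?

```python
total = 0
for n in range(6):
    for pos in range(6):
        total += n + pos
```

Sum of all n+pos for n,pos in 6x6
`total` takes the values: 0 → 1 → 3 → 6 → 10 → 15 → 16 → 18 → 21 → 25 → 30 → 36 → 38 → 41 → 45 → 50 → 56 → 63 → 66 → 70 → 75 → 81 → 88 → 96 → 100 → 105 → 111 → 118 → 126 → 135 → 140 → 146 → 153 → 161 → 170 → 180

Answer: 180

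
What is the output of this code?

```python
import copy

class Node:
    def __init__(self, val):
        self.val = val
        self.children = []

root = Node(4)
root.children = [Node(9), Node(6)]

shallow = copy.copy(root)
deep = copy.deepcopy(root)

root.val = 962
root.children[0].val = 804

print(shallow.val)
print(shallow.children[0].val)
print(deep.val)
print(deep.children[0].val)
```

Key concept: deep copy with custom objects.
Step by step:
`root = Node(4)` → root = Node(val=4, children=[])
`root.children = [Node(9), Node(6)]` → root = Node(val=4, children=[Node(val=9, children=[]), Node(val=6, children=[])])
`shallow = copy.copy(root)` → shallow = Node(val=4, children=[Node(val=9, children=[]), Node(val=6, children=[])])
`deep = copy.deepcopy(root)` → deep = Node(val=4, children=[Node(val=9, children=[]), Node(val=6, children=[])])
`root.val = 962` → root = Node(val=962, children=[Node(val=9, children=[]), Node(val=6, children=[])])
`root.children[0].val = 804` → root = Node(val=962, children=[Node(val=804, children=[]), Node(val=6, children=[])]); shallow = Node(val=4, children=[Node(val=804, children=[]), Node(val=6, children=[])])
`print(shallow.val)` → prints 4
`print(shallow.children[0].val)` → prints 804
`print(deep.val)` → prints 4
`print(deep.children[0].val)` → prints 9

Answer:
4
804
4
9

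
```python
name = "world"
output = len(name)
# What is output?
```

Trace:
`name = "world"` → name = 'world'
`output = len(name)` → output = 5
So output = 5

Answer: 5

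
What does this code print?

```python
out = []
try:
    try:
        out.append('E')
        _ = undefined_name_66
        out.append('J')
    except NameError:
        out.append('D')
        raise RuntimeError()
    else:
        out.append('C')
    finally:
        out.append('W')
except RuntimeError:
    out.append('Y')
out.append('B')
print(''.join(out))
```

Execution trace: 'E' (inner try body) → 'D' (inner except NameError) → 'W' (inner finally) → 'Y' (outer except RuntimeError) → 'B' (after the try/except). Output: EDWYB

Answer: EDWYB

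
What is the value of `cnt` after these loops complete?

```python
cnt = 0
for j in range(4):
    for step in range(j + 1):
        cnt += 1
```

Triangle: 1 + 2 + ... + 4
`cnt` takes the values: 0 → 1 → 2 → 3 → 4 → 5 → 6 → 7 → 8 → 9 → 10

Answer: 10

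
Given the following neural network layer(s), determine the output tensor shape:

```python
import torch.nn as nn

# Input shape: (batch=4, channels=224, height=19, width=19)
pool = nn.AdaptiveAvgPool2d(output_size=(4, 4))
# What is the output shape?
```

Input: (4, 224, 19, 19) -> Output: (4, 224, 4, 4)

Answer: (4, 224, 4, 4)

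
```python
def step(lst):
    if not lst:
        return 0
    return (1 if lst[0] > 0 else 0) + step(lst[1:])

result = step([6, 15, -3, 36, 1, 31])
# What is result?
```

Count of positive elements in [6, 15, -3, 36, 1, 31] = 5

Answer: 5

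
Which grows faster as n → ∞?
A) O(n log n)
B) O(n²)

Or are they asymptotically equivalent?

O(n log n) vs O(n²): Higher order terms dominate.

Answer: B) O(n²) grows faster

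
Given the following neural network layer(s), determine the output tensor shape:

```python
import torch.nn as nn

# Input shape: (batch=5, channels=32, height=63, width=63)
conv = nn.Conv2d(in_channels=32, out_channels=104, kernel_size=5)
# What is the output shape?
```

Input: (5, 32, 63, 63) -> Output: (5, 104, 59, 59)

Answer: (5, 104, 59, 59)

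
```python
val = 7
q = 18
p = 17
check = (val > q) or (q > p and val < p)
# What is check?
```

Trace:
`val = 7` → val = 7
`q = 18` → q = 18
`p = 17` → p = 17
`check = (val > q) or (q > p and val < p)` → check = True
So check = True

Answer: True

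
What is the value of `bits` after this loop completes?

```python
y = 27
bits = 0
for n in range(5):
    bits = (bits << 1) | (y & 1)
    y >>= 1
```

Reverse lowest 5 bits of 27
`bits` takes the values: 0 → 1 → 3 → 6 → 13 → 27

Answer: 27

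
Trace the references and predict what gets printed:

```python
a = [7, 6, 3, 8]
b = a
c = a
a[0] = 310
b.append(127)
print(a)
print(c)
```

Key concept: multiple aliases.
Step by step:
`a = [7, 6, 3, 8]` → a = [7, 6, 3, 8]
`b = a` → b = [7, 6, 3, 8] (same object as a)
`c = a` → c = [7, 6, 3, 8] (same object as a, b)
`a[0] = 310` → a = [310, 6, 3, 8] (same object as b, c); b = [310, 6, 3, 8] (same object as a, c); c = [310, 6, 3, 8] (same object as a, b)
`b.append(127)` → a = [310, 6, 3, 8, 127] (same object as b, c); b = [310, 6, 3, 8, 127] (same object as a, c); c = [310, 6, 3, 8, 127] (same object as a, b)
`print(a)` → prints [310, 6, 3, 8, 127]
`print(c)` → prints [310, 6, 3, 8, 127]

Answer:
[310, 6, 3, 8, 127]
[310, 6, 3, 8, 127]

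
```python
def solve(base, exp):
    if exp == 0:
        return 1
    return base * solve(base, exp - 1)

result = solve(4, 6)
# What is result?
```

solve(4, 6) = 4 * 4 * 4 * 4 * 4 * 4 = 4096

Answer: 4096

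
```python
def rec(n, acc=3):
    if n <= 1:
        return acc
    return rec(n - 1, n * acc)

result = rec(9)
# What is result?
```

Accumulator trace (n, acc): (9, 3) -> (8, 27) -> (7, 216) -> (6, 1512) -> (5, 9072) -> (4, 45360) -> (3, 181440) -> (2, 544320) -> (1, 1088640) -> return 1088640

Answer: 1088640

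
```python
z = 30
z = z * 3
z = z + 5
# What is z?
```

Trace:
`z = 30` → z = 30
`z = z * 3` → z = 90
`z = z + 5` → z = 95
So z = 95

Answer: 95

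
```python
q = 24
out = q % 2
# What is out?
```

Trace:
`q = 24` → q = 24
`out = q % 2` → out = 0
So out = 0

Answer: 0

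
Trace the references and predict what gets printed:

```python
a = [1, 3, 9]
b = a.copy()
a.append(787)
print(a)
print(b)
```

Key concept: list.copy() creates independent copy.
Step by step:
`a = [1, 3, 9]` → a = [1, 3, 9]
`b = a.copy()` → b = [1, 3, 9]
`a.append(787)` → a = [1, 3, 9, 787]
`print(a)` → prints [1, 3, 9, 787]
`print(b)` → prints [1, 3, 9]

Answer:
[1, 3, 9, 787]
[1, 3, 9]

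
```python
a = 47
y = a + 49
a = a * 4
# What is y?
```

Trace:
`a = 47` → a = 47
`y = a + 49` → y = 96
`a = a * 4` → a = 188
So y = 96

Answer: 96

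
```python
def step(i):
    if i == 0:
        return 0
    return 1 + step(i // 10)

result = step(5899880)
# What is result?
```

Count of digits of 5899880: 7

Answer: 7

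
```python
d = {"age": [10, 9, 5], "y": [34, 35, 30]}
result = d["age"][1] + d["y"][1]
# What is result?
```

Trace:
`d = {"age": [10, 9, 5], "y": [34, 35, 30]}` → d = {'age': [10, 9, 5], 'y': [34, 35, 30]}
`result = d["age"][1] + d["y"][1]` → result = 44
So result = 44

Answer: 44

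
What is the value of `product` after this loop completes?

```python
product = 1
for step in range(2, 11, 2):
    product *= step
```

Product of even numbers 2 to 10
`product` takes the values: 1 → 2 → 8 → 48 → 384 → 3840

Answer: 3840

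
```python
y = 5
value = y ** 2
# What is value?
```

Trace:
`y = 5` → y = 5
`value = y ** 2` → value = 25
So value = 25

Answer: 25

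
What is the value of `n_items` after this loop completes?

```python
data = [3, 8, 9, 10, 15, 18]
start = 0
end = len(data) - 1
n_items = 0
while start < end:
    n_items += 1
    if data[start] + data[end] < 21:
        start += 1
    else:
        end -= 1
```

Steps to find pair summing to 21
`n_items` takes the values: 0 → 1 → 2 → 3 → 4 → 5

Answer: 5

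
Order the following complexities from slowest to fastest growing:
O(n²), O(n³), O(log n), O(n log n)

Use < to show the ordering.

Ordered by growth rate: O(log n) < O(n log n) < O(n²) < O(n³)

Answer: O(log n) < O(n log n) < O(n²) < O(n³)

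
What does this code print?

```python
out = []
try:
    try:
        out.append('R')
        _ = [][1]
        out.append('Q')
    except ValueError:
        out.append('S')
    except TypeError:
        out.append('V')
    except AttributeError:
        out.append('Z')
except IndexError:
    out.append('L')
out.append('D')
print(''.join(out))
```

Execution trace: 'R' (try body) → 'L' (outer except IndexError) → 'D' (after the try/except). Output: RLD

Answer: RLD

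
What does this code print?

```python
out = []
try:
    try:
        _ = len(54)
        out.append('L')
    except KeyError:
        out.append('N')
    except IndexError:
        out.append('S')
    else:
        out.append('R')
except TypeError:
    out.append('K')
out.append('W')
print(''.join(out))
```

Execution trace: 'K' (outer except TypeError) → 'W' (after the try/except). Output: KW

Answer: KW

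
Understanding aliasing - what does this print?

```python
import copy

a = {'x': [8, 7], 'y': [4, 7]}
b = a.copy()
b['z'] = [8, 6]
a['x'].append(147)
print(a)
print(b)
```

Key concept: shallow copy of dict with mutable values.
Step by step:
`a = {'x': [8, 7], 'y': [4, 7]}` → a = {'x': [8, 7], 'y': [4, 7]}
`b = a.copy()` → b = {'x': [8, 7], 'y': [4, 7]}
`b['z'] = [8, 6]` → b = {'x': [8, 7], 'y': [4, 7], 'z': [8, 6]}
`a['x'].append(147)` → a = {'x': [8, 7, 147], 'y': [4, 7]}; b = {'x': [8, 7, 147], 'y': [4, 7], 'z': [8, 6]}
`print(a)` → prints {'x': [8, 7, 147], 'y': [4, 7]}
`print(b)` → prints {'x': [8, 7, 147], 'y': [4, 7], 'z': [8, 6]}

Answer:
{'x': [8, 7, 147], 'y': [4, 7]}
{'x': [8, 7, 147], 'y': [4, 7], 'z': [8, 6]}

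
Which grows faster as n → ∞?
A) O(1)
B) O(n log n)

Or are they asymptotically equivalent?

O(1) vs O(n log n): Higher order terms dominate.

Answer: B) O(n log n) grows faster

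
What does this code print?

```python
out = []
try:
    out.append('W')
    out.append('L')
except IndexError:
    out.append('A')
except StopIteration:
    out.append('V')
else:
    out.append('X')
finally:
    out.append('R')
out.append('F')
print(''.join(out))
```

Execution trace: 'W' (try body) → 'L' (try body, no exception) → 'X' (else) → 'R' (finally) → 'F' (after the try/except). Output: WLXRF

Answer: WLXRF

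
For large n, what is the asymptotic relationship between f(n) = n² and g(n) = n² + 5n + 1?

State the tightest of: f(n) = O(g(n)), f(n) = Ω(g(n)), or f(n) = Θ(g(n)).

n² vs n² + 5n + 1: f(n) = Θ(g(n)) — they are asymptotically equivalent (lower-order terms are dominated).

Answer: f(n) = Θ(g(n)) — they are asymptotically equivalent (lower-order terms are dominated).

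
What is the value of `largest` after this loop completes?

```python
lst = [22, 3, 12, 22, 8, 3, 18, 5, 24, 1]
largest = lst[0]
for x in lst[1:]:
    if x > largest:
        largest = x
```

Maximum of [22, 3, 12, 22, 8, 3, 18, 5, 24, 1]
`largest` takes the values: 22 → 24

Answer: 24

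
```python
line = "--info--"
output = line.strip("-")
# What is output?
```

Trace:
`line = "--info--"` → line = '--info--'
`output = line.strip("-")` → output = 'info'
So output = 'info'

Answer: 'info'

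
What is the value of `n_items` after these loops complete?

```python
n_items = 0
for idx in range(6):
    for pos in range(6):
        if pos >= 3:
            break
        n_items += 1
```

Inner breaks at 3, outer runs 6 times
`n_items` takes the values: 0 → 1 → 2 → 3 → 4 → 5 → 6 → 7 → 8 → 9 → 10 → 11 → 12 → 13 → 14 → 15 → 16 → 17 → 18

Answer: 18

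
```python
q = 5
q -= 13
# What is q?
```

Trace:
`q = 5` → q = 5
`q -= 13` → q = -8
So q = -8

Answer: -8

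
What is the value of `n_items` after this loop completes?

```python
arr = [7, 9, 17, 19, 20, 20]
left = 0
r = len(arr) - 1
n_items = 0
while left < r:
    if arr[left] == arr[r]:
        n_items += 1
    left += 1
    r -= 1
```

Count matching pairs from ends
`n_items` takes the values: 0

Answer: 0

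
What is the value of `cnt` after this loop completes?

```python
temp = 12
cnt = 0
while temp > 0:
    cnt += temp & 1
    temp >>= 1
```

Count set bits in 12 (binary: 0b1100)
`cnt` takes the values: 0 → 1 → 2

Answer: 2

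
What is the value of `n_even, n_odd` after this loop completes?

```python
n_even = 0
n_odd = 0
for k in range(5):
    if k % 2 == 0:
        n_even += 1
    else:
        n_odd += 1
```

Count evens and odds in range(5)
`n_even, n_odd` takes the values: (0, 0) → (1, 0) → (1, 1) → (2, 1) → (2, 2) → (3, 2)

Answer: 3, 2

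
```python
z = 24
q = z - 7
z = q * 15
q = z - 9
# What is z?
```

Trace:
`z = 24` → z = 24
`q = z - 7` → q = 17
`z = q * 15` → z = 255
`q = z - 9` → q = 246
So z = 255

Answer: 255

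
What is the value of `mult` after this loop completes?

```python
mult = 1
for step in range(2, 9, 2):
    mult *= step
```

Product of even numbers 2 to 8
`mult` takes the values: 1 → 2 → 8 → 48 → 384

Answer: 384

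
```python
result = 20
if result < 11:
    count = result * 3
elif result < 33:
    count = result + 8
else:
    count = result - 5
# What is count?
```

Trace:
`result = 20` → result = 20
`if result < 11: ...` → result < 11 is False, result < 33 is True → count = 28
So count = 28

Answer: 28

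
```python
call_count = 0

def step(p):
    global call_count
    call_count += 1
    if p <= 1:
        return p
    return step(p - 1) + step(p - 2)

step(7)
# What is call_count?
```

Calls(p) = 1 + Calls(p-1) + Calls(p-2); Calls(0)=Calls(1)=1. For p=7 this gives 41.

Answer: 41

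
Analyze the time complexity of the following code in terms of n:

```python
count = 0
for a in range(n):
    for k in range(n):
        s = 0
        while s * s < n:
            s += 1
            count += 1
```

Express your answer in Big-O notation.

Each loop level contributes: n × n × √n. Multiplying the contributions gives O(n^2√n).

Answer: O(n^2√n)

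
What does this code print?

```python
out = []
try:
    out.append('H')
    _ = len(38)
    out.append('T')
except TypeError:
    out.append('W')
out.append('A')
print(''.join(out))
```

Execution trace: 'H' (try body) → 'W' (except TypeError) → 'A' (after the try/except). Output: HWA

Answer: HWA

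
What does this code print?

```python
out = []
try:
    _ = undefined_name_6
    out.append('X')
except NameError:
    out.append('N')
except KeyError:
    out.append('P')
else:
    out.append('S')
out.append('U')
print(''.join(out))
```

Execution trace: 'N' (except NameError) → 'U' (after the try/except). Output: NU

Answer: NU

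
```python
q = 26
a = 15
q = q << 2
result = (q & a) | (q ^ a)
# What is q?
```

Trace:
`q = 26` → q = 26
`a = 15` → a = 15
`q = q << 2` → q = 104
`result = (q & a) | (q ^ a)` → result = 111
So q = 104

Answer: 104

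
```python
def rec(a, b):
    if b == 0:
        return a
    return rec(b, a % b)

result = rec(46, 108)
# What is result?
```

rec(46, 108) -> rec(108, 46) -> rec(46, 16) -> rec(16, 14) -> rec(14, 2) -> rec(2, 0) -> 2

Answer: 2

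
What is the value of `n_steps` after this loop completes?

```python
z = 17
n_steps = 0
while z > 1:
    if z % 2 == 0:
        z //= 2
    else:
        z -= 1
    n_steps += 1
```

Steps to reduce 17 to 1
`n_steps` takes the values: 0 → 1 → 2 → 3 → 4 → 5

Answer: 5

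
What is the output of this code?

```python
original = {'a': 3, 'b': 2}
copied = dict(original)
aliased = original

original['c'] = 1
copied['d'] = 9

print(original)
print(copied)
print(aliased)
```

Key concept: dict() creates copy, assignment creates alias.
Step by step:
`original = {'a': 3, 'b': 2}` → original = {'a': 3, 'b': 2}
`copied = dict(original)` → copied = {'a': 3, 'b': 2}
`aliased = original` → aliased = {'a': 3, 'b': 2} (same object as original)
`original['c'] = 1` → original = {'a': 3, 'b': 2, 'c': 1} (same object as aliased); aliased = {'a': 3, 'b': 2, 'c': 1} (same object as original)
`copied['d'] = 9` → copied = {'a': 3, 'b': 2, 'd': 9}
`print(original)` → prints {'a': 3, 'b': 2, 'c': 1}
`print(copied)` → prints {'a': 3, 'b': 2, 'd': 9}
`print(aliased)` → prints {'a': 3, 'b': 2, 'c': 1}

Answer:
{'a': 3, 'b': 2, 'c': 1}
{'a': 3, 'b': 2, 'd': 9}
{'a': 3, 'b': 2, 'c': 1}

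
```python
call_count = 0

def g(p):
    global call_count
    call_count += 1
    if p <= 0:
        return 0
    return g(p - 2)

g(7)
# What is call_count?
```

Linear recursion stepping by 2: 5 calls from p=7 down to ≤0.

Answer: 5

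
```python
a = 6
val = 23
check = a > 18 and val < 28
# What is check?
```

Trace:
`a = 6` → a = 6
`val = 23` → val = 23
`check = a > 18 and val < 28` → check = False
So check = False

Answer: False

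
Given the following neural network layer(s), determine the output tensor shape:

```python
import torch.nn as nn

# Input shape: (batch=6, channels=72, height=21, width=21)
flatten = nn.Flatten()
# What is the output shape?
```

Input: (6, 72, 21, 21) -> Output: (6, 31752)

Answer: (6, 31752)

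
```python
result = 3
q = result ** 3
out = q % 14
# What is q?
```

Trace:
`result = 3` → result = 3
`q = result ** 3` → q = 27
`out = q % 14` → out = 13
So q = 27

Answer: 27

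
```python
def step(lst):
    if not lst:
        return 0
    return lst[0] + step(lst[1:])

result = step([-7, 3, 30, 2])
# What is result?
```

(-7) + 3 + 30 + 2 + 0 = 28

Answer: 28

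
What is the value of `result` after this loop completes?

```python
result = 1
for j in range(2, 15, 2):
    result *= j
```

Product of even numbers 2 to 14
`result` takes the values: 1 → 2 → 8 → 48 → 384 → 3840 → 46080 → 645120

Answer: 645120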